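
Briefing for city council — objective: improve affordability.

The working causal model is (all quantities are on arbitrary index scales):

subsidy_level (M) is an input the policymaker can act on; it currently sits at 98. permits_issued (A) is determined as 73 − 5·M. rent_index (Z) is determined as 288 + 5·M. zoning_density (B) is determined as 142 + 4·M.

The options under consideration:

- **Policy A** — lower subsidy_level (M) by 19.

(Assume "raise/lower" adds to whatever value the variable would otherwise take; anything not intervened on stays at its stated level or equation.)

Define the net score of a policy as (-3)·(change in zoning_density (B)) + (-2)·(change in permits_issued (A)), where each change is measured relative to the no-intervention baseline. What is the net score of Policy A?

Baseline:
  M = 98
  A = 73 − 5·98 = -417
  B = 142 + 4·98 = 534
Policy A (M − 19):
  M = 98 − 19 = 79
  A = 73 − 5·79 = -322
  B = 142 + 4·79 = 458
ΔB = 458 − 534 = -76; ΔA = -322 − (-417) = 95
Score = (-3)·(-76) + (-2)·95 = 38

38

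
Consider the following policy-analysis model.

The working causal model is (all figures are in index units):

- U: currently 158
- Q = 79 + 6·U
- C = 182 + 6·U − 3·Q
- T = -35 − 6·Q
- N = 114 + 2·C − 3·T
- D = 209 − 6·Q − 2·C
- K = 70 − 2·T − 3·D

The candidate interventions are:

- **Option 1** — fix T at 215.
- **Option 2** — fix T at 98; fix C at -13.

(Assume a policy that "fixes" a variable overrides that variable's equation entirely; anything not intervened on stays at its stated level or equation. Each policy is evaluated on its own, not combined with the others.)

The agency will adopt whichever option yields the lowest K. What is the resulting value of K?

5793

Option 1 (T := 215):
  U = 158
  Q = 79 + 6·158 = 1027
  C = 182 + 6·158 − 3·1027 = -1951
  T = 215
  D = 209 − 6·1027 − 2·(-1951) = -2051
  K = 70 − 2·215 − 3·(-2051) = 5793
Option 2 (T := 98, C := -13):
  U = 158
  Q = 79 + 6·158 = 1027
  C = -13
  T = 98
  D = 209 − 6·1027 − 2·(-13) = -5927
  K = 70 − 2·98 − 3·(-5927) = 17655
Comparing — Option 1: K=5793, Option 2: K=17655. Lowest is 5793 (Option 1).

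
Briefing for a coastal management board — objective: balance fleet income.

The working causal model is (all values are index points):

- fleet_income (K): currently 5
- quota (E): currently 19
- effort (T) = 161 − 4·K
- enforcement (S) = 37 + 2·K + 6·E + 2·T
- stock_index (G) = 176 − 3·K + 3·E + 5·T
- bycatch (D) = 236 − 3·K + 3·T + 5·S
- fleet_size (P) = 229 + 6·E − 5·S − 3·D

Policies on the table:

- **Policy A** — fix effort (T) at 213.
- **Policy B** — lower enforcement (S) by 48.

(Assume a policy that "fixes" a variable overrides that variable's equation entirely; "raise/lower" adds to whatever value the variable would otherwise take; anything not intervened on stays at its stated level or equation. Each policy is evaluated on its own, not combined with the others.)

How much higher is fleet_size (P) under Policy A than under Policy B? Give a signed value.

-4488

Policy A (T := 213):
  K = 5
  E = 19
  T = 213
  S = 37 + 2·5 + 6·19 + 2·213 = 587
  D = 236 − 3·5 + 3·213 + 5·587 = 3795
  P = 229 + 6·19 − 5·587 − 3·3795 = -13977
Policy B (S − 48):
  K = 5
  E = 19
  T = 161 − 4·5 = 141
  S = 37 + 2·5 + 6·19 + 2·141 (−48 from intervention) = 395
  D = 236 − 3·5 + 3·141 + 5·395 = 2619
  P = 229 + 6·19 − 5·395 − 3·2619 = -9489
P: -13977 − (-9489) = -4488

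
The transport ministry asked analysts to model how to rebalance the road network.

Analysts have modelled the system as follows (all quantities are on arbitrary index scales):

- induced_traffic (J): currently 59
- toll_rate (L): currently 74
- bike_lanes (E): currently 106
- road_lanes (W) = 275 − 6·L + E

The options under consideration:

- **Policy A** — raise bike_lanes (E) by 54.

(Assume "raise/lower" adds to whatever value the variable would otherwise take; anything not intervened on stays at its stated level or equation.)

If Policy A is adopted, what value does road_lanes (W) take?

Policy A (E + 54):
  L = 74
  E = 106 + 54 = 160
  W = 275 − 6·74 + 160 = -9

-9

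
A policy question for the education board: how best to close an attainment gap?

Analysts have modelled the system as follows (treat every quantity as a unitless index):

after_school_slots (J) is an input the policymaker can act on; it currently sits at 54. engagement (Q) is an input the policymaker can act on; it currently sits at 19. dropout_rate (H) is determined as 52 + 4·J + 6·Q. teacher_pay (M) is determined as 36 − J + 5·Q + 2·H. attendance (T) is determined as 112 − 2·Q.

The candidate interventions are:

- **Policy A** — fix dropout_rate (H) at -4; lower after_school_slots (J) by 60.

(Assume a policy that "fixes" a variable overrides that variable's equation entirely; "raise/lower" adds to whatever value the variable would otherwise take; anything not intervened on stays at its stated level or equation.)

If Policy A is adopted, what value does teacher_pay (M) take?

Policy A (H := -4, J − 60):
  J = 54 − 60 = -6
  Q = 19
  H = -4
  M = 36 − (-6) + 5·19 + 2·(-4) = 129

129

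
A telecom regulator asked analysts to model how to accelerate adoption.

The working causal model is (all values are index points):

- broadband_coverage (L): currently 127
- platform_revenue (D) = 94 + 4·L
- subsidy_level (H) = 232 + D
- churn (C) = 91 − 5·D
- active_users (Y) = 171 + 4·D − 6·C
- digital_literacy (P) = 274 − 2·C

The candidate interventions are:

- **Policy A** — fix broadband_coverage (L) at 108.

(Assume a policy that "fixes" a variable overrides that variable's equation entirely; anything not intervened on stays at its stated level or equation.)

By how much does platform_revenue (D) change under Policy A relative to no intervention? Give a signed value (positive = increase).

-76

Baseline:
  L = 127
  D = 94 + 4·127 = 602
Policy A (L := 108):
  L = 108
  D = 94 + 4·108 = 526
Change in D: 526 − 602 = -76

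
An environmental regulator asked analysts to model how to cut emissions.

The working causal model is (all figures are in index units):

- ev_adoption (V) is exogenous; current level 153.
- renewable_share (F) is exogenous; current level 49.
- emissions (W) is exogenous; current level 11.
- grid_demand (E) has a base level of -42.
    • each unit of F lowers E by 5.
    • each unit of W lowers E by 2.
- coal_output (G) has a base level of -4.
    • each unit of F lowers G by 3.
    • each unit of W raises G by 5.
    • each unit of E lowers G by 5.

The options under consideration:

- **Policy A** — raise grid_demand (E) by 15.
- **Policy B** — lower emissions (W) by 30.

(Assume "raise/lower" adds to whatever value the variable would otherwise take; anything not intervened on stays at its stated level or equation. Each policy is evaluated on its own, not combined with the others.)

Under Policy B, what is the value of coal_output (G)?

Policy B (W − 30):
  F = 49
  W = 11 − 30 = -19
  E = -42 − 5·49 − 2·(-19) = -249
  G = -4 − 3·49 + 5·(-19) − 5·(-249) = 999

999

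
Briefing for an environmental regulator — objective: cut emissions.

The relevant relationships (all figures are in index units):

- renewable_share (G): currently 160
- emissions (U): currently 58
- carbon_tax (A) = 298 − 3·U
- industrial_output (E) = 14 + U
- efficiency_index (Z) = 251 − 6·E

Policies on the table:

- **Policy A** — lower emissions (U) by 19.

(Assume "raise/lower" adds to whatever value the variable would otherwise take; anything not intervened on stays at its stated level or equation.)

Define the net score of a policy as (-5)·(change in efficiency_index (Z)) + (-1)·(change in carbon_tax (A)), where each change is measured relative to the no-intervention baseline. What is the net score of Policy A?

Baseline:
  U = 58
  A = 298 − 3·58 = 124
  E = 14 + 58 = 72
  Z = 251 − 6·72 = -181
Policy A (U − 19):
  U = 58 − 19 = 39
  A = 298 − 3·39 = 181
  E = 14 + 39 = 53
  Z = 251 − 6·53 = -67
ΔZ = -67 − (-181) = 114; ΔA = 181 − 124 = 57
Score = (-5)·114 + (-1)·57 = -627

-627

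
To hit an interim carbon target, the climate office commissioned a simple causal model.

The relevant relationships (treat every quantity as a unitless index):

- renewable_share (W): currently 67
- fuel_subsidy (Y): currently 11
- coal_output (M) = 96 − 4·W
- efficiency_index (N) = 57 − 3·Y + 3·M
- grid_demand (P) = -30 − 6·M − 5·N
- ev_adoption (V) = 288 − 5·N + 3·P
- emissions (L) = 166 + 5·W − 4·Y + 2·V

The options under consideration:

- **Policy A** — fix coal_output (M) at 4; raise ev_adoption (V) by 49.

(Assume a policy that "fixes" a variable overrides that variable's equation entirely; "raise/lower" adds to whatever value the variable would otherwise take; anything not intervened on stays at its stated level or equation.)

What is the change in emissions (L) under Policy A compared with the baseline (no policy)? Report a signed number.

Baseline:
  W = 67
  Y = 11
  M = 96 − 4·67 = -172
  N = 57 − 3·11 + 3·(-172) = -492
  P = -30 − 6·(-172) − 5·(-492) = 3462
  V = 288 − 5·(-492) + 3·3462 = 13134
  L = 166 + 5·67 − 4·11 + 2·13134 = 26725
Policy A (M := 4, V + 49):
  W = 67
  Y = 11
  M = 4
  N = 57 − 3·11 + 3·4 = 36
  P = -30 − 6·4 − 5·36 = -234
  V = 288 − 5·36 + 3·(-234) (+49 from intervention) = -545
  L = 166 + 5·67 − 4·11 + 2·(-545) = -633
Change in L: -633 − 26725 = -27358

-27358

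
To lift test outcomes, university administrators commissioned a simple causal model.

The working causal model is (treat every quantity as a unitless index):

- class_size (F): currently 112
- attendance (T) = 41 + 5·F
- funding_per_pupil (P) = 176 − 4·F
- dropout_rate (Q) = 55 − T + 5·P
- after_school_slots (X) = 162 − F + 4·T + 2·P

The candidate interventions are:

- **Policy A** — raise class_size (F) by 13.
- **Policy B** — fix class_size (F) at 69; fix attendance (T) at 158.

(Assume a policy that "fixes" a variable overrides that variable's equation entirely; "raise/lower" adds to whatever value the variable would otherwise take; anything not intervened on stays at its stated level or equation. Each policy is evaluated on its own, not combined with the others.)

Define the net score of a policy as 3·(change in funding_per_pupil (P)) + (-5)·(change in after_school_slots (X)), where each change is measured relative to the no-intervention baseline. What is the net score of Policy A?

-871

Baseline:
  F = 112
  T = 41 + 5·112 = 601
  P = 176 − 4·112 = -272
  X = 162 − 112 + 4·601 + 2·(-272) = 1910
Policy A (F + 13):
  F = 112 + 13 = 125
  T = 41 + 5·125 = 666
  P = 176 − 4·125 = -324
  X = 162 − 125 + 4·666 + 2·(-324) = 2053
ΔP = -324 − (-272) = -52; ΔX = 2053 − 1910 = 143
Score = 3·(-52) + (-5)·143 = -871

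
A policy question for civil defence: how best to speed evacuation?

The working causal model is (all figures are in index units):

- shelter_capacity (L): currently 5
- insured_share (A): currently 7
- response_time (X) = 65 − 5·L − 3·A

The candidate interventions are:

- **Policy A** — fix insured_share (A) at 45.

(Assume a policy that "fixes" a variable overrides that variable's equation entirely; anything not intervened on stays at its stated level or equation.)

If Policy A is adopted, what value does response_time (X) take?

-95

Policy A (A := 45):
  L = 5
  A = 45
  X = 65 − 5·5 − 3·45 = -95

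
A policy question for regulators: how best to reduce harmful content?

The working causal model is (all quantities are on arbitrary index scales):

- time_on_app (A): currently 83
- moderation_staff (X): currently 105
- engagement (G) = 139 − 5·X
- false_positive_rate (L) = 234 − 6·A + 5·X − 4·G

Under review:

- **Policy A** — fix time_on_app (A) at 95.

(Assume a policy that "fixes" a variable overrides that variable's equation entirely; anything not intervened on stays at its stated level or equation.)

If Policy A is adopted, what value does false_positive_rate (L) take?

Policy A (A := 95):
  A = 95
  X = 105
  G = 139 − 5·105 = -386
  L = 234 − 6·95 + 5·105 − 4·(-386) = 1733

1733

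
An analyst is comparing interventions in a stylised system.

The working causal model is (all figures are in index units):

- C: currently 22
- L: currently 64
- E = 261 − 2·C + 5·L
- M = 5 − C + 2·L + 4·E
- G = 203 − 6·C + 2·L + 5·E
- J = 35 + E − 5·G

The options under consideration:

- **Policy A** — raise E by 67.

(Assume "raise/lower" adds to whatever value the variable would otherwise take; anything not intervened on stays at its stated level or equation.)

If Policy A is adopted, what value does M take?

2527

Policy A (E + 67):
  C = 22
  L = 64
  E = 261 − 2·22 + 5·64 (+67 from intervention) = 604
  M = 5 − 22 + 2·64 + 4·604 = 2527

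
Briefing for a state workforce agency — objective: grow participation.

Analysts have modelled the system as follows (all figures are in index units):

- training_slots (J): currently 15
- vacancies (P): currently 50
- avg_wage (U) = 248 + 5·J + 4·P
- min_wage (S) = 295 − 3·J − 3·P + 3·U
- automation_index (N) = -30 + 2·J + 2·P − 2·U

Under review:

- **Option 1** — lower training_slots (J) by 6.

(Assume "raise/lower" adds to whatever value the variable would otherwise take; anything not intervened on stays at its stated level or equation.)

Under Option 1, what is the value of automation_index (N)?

-898

Option 1 (J − 6):
  J = 15 − 6 = 9
  P = 50
  U = 248 + 5·9 + 4·50 = 493
  N = -30 + 2·9 + 2·50 − 2·493 = -898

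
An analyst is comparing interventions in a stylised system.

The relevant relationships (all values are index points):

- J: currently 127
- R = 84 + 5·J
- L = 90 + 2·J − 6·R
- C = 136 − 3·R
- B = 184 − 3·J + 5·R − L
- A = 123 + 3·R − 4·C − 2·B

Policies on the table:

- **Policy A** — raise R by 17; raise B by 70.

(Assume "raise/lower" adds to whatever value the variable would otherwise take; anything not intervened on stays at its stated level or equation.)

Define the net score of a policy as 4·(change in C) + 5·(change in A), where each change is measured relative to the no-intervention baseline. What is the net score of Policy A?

Baseline:
  J = 127
  R = 84 + 5·127 = 719
  L = 90 + 2·127 − 6·719 = -3970
  C = 136 − 3·719 = -2021
  B = 184 − 3·127 + 5·719 − (-3970) = 7368
  A = 123 + 3·719 − 4·(-2021) − 2·7368 = -4372
Policy A (R + 17, B + 70):
  J = 127
  R = 84 + 5·127 (+17 from intervention) = 736
  L = 90 + 2·127 − 6·736 = -4072
  C = 136 − 3·736 = -2072
  B = 184 − 3·127 + 5·736 − (-4072) (+70 from intervention) = 7625
  A = 123 + 3·736 − 4·(-2072) − 2·7625 = -4631
ΔC = -2072 − (-2021) = -51; ΔA = -4631 − (-4372) = -259
Score = 4·(-51) + 5·(-259) = -1499

-1499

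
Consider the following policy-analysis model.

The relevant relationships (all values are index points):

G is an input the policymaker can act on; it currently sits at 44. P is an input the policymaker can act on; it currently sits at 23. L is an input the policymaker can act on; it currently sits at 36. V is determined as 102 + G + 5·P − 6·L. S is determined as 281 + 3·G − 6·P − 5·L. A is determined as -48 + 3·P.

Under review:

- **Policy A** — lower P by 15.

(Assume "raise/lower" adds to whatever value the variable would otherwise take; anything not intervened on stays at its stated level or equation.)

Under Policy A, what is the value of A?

Policy A (P − 15):
  P = 23 − 15 = 8
  A = -48 + 3·8 = -24

-24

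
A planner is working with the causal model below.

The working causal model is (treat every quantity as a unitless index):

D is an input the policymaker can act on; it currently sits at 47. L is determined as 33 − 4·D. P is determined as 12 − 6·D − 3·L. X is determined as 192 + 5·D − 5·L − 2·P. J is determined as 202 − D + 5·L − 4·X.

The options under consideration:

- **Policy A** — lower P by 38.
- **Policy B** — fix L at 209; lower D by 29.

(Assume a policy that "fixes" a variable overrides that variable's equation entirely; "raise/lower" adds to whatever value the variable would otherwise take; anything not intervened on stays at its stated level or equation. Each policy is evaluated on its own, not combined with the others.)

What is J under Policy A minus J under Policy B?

-2669

Policy A (P − 38):
  D = 47
  L = 33 − 4·47 = -155
  P = 12 − 6·47 − 3·(-155) (−38 from intervention) = 157
  X = 192 + 5·47 − 5·(-155) − 2·157 = 888
  J = 202 − 47 + 5·(-155) − 4·888 = -4172
Policy B (L := 209, D − 29):
  D = 47 − 29 = 18
  L = 209
  P = 12 − 6·18 − 3·209 = -723
  X = 192 + 5·18 − 5·209 − 2·(-723) = 683
  J = 202 − 18 + 5·209 − 4·683 = -1503
J: -4172 − (-1503) = -2669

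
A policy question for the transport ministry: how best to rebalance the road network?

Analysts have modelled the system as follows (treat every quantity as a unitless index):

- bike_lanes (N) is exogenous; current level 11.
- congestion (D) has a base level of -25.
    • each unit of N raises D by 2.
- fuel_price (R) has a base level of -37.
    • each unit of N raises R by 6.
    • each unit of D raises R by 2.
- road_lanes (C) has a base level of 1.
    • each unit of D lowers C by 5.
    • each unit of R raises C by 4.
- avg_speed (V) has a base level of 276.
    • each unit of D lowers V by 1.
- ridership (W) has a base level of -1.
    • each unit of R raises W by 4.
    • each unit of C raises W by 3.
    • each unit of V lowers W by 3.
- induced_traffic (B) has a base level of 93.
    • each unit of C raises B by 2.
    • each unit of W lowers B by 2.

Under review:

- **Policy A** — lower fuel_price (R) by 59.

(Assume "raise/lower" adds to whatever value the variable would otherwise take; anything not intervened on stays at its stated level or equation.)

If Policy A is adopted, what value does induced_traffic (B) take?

2569

Policy A (R − 59):
  N = 11
  D = -25 + 2·11 = -3
  R = -37 + 6·11 + 2·(-3) (−59 from intervention) = -36
  C = 1 − 5·(-3) + 4·(-36) = -128
  V = 276 − (-3) = 279
  W = -1 + 4·(-36) + 3·(-128) − 3·279 = -1366
  B = 93 + 2·(-128) − 2·(-1366) = 2569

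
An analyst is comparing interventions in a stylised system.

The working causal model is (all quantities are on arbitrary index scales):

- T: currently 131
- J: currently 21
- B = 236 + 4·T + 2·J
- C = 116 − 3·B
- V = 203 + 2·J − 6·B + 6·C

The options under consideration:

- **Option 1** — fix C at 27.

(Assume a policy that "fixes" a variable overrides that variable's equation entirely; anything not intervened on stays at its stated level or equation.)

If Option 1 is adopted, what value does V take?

Option 1 (C := 27):
  T = 131
  J = 21
  B = 236 + 4·131 + 2·21 = 802
  C = 27
  V = 203 + 2·21 − 6·802 + 6·27 = -4405

-4405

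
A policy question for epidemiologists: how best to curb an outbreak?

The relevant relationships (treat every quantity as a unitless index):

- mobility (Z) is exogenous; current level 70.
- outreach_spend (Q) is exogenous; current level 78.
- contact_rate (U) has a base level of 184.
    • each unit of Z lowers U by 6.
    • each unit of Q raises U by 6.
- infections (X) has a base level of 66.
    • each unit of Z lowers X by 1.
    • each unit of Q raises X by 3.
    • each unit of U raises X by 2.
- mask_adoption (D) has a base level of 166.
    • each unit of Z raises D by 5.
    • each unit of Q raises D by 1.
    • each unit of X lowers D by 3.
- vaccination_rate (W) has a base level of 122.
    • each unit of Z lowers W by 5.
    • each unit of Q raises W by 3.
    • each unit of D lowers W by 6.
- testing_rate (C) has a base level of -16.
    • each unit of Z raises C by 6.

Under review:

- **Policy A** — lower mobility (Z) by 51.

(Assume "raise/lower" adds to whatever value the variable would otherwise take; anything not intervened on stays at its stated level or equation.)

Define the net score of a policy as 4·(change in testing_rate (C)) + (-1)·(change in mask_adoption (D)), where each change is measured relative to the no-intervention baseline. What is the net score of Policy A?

1020

Baseline:
  Z = 70
  Q = 78
  U = 184 − 6·70 + 6·78 = 232
  X = 66 − 70 + 3·78 + 2·232 = 694
  D = 166 + 5·70 + 78 − 3·694 = -1488
  C = -16 + 6·70 = 404
Policy A (Z − 51):
  Z = 70 − 51 = 19
  Q = 78
  U = 184 − 6·19 + 6·78 = 538
  X = 66 − 19 + 3·78 + 2·538 = 1357
  D = 166 + 5·19 + 78 − 3·1357 = -3732
  C = -16 + 6·19 = 98
ΔC = 98 − 404 = -306; ΔD = -3732 − (-1488) = -2244
Score = 4·(-306) + (-1)·(-2244) = 1020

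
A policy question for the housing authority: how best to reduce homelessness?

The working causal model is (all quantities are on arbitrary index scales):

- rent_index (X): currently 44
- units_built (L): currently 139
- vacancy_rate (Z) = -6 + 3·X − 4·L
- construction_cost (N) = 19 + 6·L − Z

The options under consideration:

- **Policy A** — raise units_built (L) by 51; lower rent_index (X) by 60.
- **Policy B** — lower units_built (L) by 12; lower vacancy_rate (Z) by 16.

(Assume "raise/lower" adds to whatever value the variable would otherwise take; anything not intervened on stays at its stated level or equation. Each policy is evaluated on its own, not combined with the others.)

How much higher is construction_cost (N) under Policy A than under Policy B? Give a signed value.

Policy A (L + 51, X − 60):
  X = 44 − 60 = -16
  L = 139 + 51 = 190
  Z = -6 + 3·(-16) − 4·190 = -814
  N = 19 + 6·190 − (-814) = 1973
Policy B (L − 12, Z − 16):
  X = 44
  L = 139 − 12 = 127
  Z = -6 + 3·44 − 4·127 (−16 from intervention) = -398
  N = 19 + 6·127 − (-398) = 1179
N: 1973 − 1179 = 794

794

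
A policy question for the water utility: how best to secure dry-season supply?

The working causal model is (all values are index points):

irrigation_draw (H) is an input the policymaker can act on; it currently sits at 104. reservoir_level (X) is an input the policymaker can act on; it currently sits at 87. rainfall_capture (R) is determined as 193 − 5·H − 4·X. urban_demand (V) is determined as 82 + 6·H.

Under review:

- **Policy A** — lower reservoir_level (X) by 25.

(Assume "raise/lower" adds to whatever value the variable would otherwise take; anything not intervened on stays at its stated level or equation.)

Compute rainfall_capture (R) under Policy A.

-575

Policy A (X − 25):
  H = 104
  X = 87 − 25 = 62
  R = 193 − 5·104 − 4·62 = -575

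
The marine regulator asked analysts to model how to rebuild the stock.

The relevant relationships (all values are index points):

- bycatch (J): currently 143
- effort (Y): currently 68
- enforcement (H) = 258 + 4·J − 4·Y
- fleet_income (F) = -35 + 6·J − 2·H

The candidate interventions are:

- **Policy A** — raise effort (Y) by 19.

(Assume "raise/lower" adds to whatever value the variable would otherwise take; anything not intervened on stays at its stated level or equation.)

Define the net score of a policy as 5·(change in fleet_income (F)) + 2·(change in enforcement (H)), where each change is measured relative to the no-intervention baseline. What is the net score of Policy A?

Baseline:
  J = 143
  Y = 68
  H = 258 + 4·143 − 4·68 = 558
  F = -35 + 6·143 − 2·558 = -293
Policy A (Y + 19):
  J = 143
  Y = 68 + 19 = 87
  H = 258 + 4·143 − 4·87 = 482
  F = -35 + 6·143 − 2·482 = -141
ΔF = -141 − (-293) = 152; ΔH = 482 − 558 = -76
Score = 5·152 + 2·(-76) = 608

608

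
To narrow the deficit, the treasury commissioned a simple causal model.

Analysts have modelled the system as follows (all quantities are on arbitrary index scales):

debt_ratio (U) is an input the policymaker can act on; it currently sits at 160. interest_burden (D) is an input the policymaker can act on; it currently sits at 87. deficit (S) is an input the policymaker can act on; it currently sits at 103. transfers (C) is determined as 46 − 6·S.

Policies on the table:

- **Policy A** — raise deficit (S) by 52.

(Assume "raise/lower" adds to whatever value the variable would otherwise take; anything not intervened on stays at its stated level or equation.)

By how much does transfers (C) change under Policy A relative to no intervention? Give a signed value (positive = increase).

Baseline:
  S = 103
  C = 46 − 6·103 = -572
Policy A (S + 52):
  S = 103 + 52 = 155
  C = 46 − 6·155 = -884
Change in C: -884 − (-572) = -312

-312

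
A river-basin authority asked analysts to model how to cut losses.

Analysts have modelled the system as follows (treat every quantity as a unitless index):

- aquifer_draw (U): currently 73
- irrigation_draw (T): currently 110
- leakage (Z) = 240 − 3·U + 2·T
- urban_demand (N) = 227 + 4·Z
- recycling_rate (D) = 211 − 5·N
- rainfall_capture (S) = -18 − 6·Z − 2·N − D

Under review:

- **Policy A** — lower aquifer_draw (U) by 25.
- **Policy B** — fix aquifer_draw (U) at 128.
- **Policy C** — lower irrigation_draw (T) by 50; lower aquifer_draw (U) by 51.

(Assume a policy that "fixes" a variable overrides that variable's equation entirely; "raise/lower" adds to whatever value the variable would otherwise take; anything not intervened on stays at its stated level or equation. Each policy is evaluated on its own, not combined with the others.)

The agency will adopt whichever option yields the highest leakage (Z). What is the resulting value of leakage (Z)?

316

Policy A (U − 25):
  U = 73 − 25 = 48
  T = 110
  Z = 240 − 3·48 + 2·110 = 316
Policy B (U := 128):
  U = 128
  T = 110
  Z = 240 − 3·128 + 2·110 = 76
Policy C (T − 50, U − 51):
  U = 73 − 51 = 22
  T = 110 − 50 = 60
  Z = 240 − 3·22 + 2·60 = 294
Comparing — Policy A: Z=316, Policy B: Z=76, Policy C: Z=294. Highest is 316 (Policy A).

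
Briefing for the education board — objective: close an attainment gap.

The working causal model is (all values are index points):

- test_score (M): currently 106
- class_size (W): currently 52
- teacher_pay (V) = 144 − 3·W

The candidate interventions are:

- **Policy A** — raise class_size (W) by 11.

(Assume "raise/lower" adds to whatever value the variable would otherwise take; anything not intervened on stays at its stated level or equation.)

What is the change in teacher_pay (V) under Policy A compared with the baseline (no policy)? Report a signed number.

Baseline:
  W = 52
  V = 144 − 3·52 = -12
Policy A (W + 11):
  W = 52 + 11 = 63
  V = 144 − 3·63 = -45
Change in V: -45 − (-12) = -33

-33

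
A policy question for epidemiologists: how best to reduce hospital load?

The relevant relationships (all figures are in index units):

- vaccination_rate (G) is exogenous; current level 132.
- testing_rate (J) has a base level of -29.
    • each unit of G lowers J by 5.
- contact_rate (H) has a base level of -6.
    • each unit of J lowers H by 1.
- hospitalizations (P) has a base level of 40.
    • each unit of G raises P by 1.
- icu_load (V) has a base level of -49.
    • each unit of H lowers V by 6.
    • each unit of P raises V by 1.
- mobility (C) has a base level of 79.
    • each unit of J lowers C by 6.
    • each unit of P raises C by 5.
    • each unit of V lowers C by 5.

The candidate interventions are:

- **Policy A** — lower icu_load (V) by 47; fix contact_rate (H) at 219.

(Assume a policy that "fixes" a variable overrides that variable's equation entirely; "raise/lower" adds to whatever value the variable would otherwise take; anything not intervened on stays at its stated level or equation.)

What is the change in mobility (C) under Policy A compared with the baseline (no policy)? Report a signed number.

-13685

Baseline:
  G = 132
  J = -29 − 5·132 = -689
  H = -6 − (-689) = 683
  P = 40 + 132 = 172
  V = -49 − 6·683 + 172 = -3975
  C = 79 − 6·(-689) + 5·172 − 5·(-3975) = 24948
Policy A (V − 47, H := 219):
  G = 132
  J = -29 − 5·132 = -689
  H = 219
  P = 40 + 132 = 172
  V = -49 − 6·219 + 172 (−47 from intervention) = -1238
  C = 79 − 6·(-689) + 5·172 − 5·(-1238) = 11263
Change in C: 11263 − 24948 = -13685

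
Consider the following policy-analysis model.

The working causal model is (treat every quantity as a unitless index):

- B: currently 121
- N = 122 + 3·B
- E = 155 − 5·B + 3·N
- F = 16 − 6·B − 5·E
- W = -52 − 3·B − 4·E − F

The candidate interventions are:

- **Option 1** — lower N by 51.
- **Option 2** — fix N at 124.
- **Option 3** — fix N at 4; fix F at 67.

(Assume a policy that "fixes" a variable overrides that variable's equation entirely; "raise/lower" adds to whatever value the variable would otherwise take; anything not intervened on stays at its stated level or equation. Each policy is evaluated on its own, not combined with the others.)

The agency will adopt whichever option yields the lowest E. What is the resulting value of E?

-438

Option 1 (N − 51):
  B = 121
  N = 122 + 3·121 (−51 from intervention) = 434
  E = 155 − 5·121 + 3·434 = 852
Option 2 (N := 124):
  B = 121
  N = 124
  E = 155 − 5·121 + 3·124 = -78
Option 3 (N := 4, F := 67):
  B = 121
  N = 4
  E = 155 − 5·121 + 3·4 = -438
Comparing — Option 1: E=852, Option 2: E=-78, Option 3: E=-438. Lowest is -438 (Option 3).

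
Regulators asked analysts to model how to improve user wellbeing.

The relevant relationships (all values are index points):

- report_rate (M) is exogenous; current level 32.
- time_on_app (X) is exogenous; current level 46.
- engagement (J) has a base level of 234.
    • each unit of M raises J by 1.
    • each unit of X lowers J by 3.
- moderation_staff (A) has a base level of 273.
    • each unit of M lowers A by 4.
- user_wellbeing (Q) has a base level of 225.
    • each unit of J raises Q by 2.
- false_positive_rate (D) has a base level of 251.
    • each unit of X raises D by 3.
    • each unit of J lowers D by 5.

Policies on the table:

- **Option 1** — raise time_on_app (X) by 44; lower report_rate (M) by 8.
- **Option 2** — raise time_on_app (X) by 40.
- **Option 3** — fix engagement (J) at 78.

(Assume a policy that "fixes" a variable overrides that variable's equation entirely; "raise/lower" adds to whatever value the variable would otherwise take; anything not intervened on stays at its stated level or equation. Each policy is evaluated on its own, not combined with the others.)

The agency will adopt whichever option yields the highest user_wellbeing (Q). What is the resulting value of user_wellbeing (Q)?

381

Option 1 (X + 44, M − 8):
  M = 32 − 8 = 24
  X = 46 + 44 = 90
  J = 234 + 24 − 3·90 = -12
  Q = 225 + 2·(-12) = 201
Option 2 (X + 40):
  M = 32
  X = 46 + 40 = 86
  J = 234 + 32 − 3·86 = 8
  Q = 225 + 2·8 = 241
Option 3 (J := 78):
  M = 32
  X = 46
  J = 78
  Q = 225 + 2·78 = 381
Comparing — Option 1: Q=201, Option 2: Q=241, Option 3: Q=381. Highest is 381 (Option 3).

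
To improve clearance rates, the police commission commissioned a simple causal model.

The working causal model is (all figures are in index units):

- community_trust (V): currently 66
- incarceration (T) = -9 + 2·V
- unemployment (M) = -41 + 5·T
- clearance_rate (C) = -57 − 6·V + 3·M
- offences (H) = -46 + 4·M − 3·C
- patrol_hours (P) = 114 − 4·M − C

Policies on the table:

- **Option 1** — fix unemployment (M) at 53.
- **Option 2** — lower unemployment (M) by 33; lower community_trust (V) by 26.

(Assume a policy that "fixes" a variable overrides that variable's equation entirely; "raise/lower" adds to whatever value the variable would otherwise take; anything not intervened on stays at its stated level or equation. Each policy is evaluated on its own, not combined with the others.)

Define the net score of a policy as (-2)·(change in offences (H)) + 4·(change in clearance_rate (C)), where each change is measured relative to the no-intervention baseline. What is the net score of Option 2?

-4886

Baseline:
  V = 66
  T = -9 + 2·66 = 123
  M = -41 + 5·123 = 574
  C = -57 − 6·66 + 3·574 = 1269
  H = -46 + 4·574 − 3·1269 = -1557
Option 2 (M − 33, V − 26):
  V = 66 − 26 = 40
  T = -9 + 2·40 = 71
  M = -41 + 5·71 (−33 from intervention) = 281
  C = -57 − 6·40 + 3·281 = 546
  H = -46 + 4·281 − 3·546 = -560
ΔH = -560 − (-1557) = 997; ΔC = 546 − 1269 = -723
Score = (-2)·997 + 4·(-723) = -4886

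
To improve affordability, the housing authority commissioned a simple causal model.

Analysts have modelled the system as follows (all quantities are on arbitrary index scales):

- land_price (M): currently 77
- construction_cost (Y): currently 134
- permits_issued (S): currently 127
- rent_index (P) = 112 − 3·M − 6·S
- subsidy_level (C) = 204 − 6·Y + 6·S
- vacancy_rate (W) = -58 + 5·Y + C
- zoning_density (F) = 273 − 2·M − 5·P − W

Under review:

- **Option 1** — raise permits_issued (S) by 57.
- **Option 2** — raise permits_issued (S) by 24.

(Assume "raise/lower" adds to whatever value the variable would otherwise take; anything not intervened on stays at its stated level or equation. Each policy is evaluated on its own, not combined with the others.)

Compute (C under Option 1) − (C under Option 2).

198

Option 1 (S + 57):
  Y = 134
  S = 127 + 57 = 184
  C = 204 − 6·134 + 6·184 = 504
Option 2 (S + 24):
  Y = 134
  S = 127 + 24 = 151
  C = 204 − 6·134 + 6·151 = 306
C: 504 − 306 = 198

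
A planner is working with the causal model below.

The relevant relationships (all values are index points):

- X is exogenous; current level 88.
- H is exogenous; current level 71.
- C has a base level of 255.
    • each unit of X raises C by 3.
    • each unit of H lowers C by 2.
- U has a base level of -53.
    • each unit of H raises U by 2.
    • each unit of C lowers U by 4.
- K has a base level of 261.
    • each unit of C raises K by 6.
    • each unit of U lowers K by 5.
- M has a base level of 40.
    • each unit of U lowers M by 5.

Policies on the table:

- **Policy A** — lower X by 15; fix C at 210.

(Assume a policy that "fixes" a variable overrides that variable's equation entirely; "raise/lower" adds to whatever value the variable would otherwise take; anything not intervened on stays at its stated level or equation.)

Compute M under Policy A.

Policy A (X − 15, C := 210):
  X = 88 − 15 = 73
  H = 71
  C = 210
  U = -53 + 2·71 − 4·210 = -751
  M = 40 − 5·(-751) = 3795

3795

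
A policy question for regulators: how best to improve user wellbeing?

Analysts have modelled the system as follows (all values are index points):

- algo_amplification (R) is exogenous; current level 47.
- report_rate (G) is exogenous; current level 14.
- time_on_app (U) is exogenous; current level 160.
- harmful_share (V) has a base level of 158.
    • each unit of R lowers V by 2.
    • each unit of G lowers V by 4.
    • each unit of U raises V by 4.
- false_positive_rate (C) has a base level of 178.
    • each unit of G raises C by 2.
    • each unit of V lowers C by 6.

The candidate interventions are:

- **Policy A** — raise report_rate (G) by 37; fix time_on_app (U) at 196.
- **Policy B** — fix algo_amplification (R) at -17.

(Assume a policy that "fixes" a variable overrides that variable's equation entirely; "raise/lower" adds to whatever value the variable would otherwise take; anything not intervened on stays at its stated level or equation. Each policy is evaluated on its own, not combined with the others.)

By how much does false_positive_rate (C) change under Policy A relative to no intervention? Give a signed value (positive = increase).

Baseline:
  R = 47
  G = 14
  U = 160
  V = 158 − 2·47 − 4·14 + 4·160 = 648
  C = 178 + 2·14 − 6·648 = -3682
Policy A (G + 37, U := 196):
  R = 47
  G = 14 + 37 = 51
  U = 196
  V = 158 − 2·47 − 4·51 + 4·196 = 644
  C = 178 + 2·51 − 6·644 = -3584
Change in C: -3584 − (-3682) = 98

98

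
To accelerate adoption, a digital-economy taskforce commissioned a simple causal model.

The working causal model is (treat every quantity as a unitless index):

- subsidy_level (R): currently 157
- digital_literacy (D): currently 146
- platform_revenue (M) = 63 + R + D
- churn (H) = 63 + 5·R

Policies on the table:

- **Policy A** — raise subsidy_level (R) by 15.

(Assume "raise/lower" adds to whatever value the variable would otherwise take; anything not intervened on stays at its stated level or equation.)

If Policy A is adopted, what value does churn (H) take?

Policy A (R + 15):
  R = 157 + 15 = 172
  H = 63 + 5·172 = 923

923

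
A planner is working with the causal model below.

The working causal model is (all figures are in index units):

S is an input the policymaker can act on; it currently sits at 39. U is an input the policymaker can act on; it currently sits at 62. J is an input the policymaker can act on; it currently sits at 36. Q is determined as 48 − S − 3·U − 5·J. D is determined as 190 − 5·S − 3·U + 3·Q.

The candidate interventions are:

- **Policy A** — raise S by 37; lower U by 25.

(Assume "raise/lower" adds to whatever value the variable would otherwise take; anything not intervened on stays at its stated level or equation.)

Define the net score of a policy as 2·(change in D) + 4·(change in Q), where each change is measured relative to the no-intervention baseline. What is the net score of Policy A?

160

Baseline:
  S = 39
  U = 62
  J = 36
  Q = 48 − 39 − 3·62 − 5·36 = -357
  D = 190 − 5·39 − 3·62 + 3·(-357) = -1262
Policy A (S + 37, U − 25):
  S = 39 + 37 = 76
  U = 62 − 25 = 37
  J = 36
  Q = 48 − 76 − 3·37 − 5·36 = -319
  D = 190 − 5·76 − 3·37 + 3·(-319) = -1258
ΔD = -1258 − (-1262) = 4; ΔQ = -319 − (-357) = 38
Score = 2·4 + 4·38 = 160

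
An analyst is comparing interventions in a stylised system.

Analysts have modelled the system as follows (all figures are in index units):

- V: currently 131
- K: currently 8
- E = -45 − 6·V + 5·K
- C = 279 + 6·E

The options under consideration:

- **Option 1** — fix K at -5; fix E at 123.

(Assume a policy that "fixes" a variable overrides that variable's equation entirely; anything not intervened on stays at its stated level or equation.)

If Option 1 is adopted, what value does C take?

Option 1 (K := -5, E := 123):
  V = 131
  K = -5
  E = 123
  C = 279 + 6·123 = 1017

1017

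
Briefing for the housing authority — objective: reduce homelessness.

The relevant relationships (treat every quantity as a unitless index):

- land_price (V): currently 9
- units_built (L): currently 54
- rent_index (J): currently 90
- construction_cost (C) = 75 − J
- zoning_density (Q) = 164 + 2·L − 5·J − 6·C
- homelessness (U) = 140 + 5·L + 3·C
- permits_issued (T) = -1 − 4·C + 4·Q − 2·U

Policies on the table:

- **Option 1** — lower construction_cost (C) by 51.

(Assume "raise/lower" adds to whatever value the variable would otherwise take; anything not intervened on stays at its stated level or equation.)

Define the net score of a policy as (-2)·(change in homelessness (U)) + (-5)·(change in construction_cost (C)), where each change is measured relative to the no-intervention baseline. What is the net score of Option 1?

561

Baseline:
  L = 54
  J = 90
  C = 75 − 90 = -15
  U = 140 + 5·54 + 3·(-15) = 365
Option 1 (C − 51):
  L = 54
  J = 90
  C = 75 − 90 (−51 from intervention) = -66
  U = 140 + 5·54 + 3·(-66) = 212
ΔU = 212 − 365 = -153; ΔC = -66 − (-15) = -51
Score = (-2)·(-153) + (-5)·(-51) = 561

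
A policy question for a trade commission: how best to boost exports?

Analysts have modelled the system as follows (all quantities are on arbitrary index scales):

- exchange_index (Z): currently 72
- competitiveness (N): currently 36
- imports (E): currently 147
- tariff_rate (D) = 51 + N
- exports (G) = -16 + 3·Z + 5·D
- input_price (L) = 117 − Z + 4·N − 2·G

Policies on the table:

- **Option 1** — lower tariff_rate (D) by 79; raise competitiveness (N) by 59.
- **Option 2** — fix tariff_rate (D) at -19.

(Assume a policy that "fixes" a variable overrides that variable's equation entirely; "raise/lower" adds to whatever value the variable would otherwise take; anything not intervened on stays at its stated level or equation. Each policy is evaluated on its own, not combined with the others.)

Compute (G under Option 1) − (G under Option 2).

430

Option 1 (D − 79, N + 59):
  Z = 72
  N = 36 + 59 = 95
  D = 51 + 95 (−79 from intervention) = 67
  G = -16 + 3·72 + 5·67 = 535
Option 2 (D := -19):
  Z = 72
  N = 36
  D = -19
  G = -16 + 3·72 + 5·(-19) = 105
G: 535 − 105 = 430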